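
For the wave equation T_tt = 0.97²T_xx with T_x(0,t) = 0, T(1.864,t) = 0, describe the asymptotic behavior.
T oscillates (no decay). Energy is conserved; the solution oscillates indefinitely as standing waves.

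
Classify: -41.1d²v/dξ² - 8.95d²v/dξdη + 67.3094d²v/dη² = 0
Hyperbolic (discriminant = 11145.76786).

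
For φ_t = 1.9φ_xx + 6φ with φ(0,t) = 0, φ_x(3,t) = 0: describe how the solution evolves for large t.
φ grows unboundedly. Reaction dominates diffusion (r=6 > κπ²/(4L²)≈0.52); solution grows exponentially.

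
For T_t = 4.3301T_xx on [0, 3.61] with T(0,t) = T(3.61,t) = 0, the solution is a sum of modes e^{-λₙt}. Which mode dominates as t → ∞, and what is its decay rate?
Eigenvalues: λₙ = 4.3301n²π²/3.61².
First three modes:
  n=1: λ₁ = 4.3301π²/3.61² ≈ 3.279
  n=2: λ₂ = 17.3204π²/3.61² ≈ 13.117 (4× faster decay)
  n=3: λ₃ = 38.9709π²/3.61² ≈ 29.514 (9× faster decay)
As t → ∞, higher modes decay exponentially faster. The n=1 mode dominates: T ~ c₁ sin(πx/3.61) e^{-λ₁t}.
Decay rate: λ₁ = 4.3301π²/3.61² ≈ 3.279.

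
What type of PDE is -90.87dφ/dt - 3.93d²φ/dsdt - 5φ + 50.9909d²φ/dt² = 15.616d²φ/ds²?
Rewriting in standard form: -15.616d²φ/ds² - 3.93d²φ/dsdt + 50.9909d²φ/dt² - 90.87dφ/dt - 5φ = 0. With A = -15.616, B = -3.93, C = 50.9909, the discriminant is 3200.5404776. This is a hyperbolic PDE.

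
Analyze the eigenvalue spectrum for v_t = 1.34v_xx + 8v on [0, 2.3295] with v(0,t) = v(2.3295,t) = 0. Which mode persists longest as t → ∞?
Eigenvalues: λₙ = 1.34n²π²/2.3295² - 8.
First three modes:
  n=1: λ₁ = 1.34π²/2.3295² - 8 ≈ -5.563
  n=2: λ₂ = 5.36π²/2.3295² - 8 ≈ 1.749
  n=3: λ₃ = 12.06π²/2.3295² - 8 ≈ 13.934
Since 1.34π²/2.3295² ≈ 2.437 < 8, λ₁ < 0.
The n=1 mode grows fastest (−λₙ is largest for n=1) → dominates.
Asymptotic: v ~ c₁ sin(πx/2.3295) e^{5.563t} (exponential growth at rate −λ₁ ≈ 5.563).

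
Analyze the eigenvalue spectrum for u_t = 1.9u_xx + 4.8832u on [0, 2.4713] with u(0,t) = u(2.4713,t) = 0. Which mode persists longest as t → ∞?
Eigenvalues: λₙ = 1.9n²π²/2.4713² - 4.8832.
First three modes:
  n=1: λ₁ = 1.9π²/2.4713² - 4.8832 ≈ -1.813
  n=2: λ₂ = 7.6π²/2.4713² - 4.8832 ≈ 7.399
  n=3: λ₃ = 17.1π²/2.4713² - 4.8832 ≈ 22.751
Since 1.9π²/2.4713² ≈ 3.07 < 4.8832, λ₁ < 0.
The n=1 mode grows fastest (−λₙ is largest for n=1) → dominates.
Asymptotic: u ~ c₁ sin(πx/2.4713) e^{1.813t} (exponential growth at rate −λ₁ ≈ 1.813).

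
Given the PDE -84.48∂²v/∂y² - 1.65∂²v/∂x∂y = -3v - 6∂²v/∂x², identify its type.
Rewriting in standard form: 6∂²v/∂x² - 1.65∂²v/∂x∂y - 84.48∂²v/∂y² + 3v = 0. The second-order coefficients are A = 6, B = -1.65, C = -84.48. Since B² - 4AC = 2030.2425 > 0, this is a hyperbolic PDE.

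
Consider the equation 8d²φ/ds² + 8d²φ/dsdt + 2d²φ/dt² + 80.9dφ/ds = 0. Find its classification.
Parabolic. (A = 8, B = 8, C = 2 gives B² - 4AC = 0.)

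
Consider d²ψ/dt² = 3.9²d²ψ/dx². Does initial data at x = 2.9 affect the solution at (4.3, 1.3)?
Yes. The domain of dependence is [-0.77, 9.37], and 2.9 ∈ [-0.77, 9.37].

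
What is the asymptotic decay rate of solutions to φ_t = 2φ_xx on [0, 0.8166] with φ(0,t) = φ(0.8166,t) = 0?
Eigenvalues: λₙ = 2n²π²/0.8166².
First three modes:
  n=1: λ₁ = 2π²/0.8166² ≈ 29.601
  n=2: λ₂ = 8π²/0.8166² ≈ 118.405 (4× faster decay)
  n=3: λ₃ = 18π²/0.8166² ≈ 266.412 (9× faster decay)
As t → ∞, higher modes decay exponentially faster. The n=1 mode dominates: φ ~ c₁ sin(πx/0.8166) e^{-λ₁t}.
Decay rate: λ₁ = 2π²/0.8166² ≈ 29.601.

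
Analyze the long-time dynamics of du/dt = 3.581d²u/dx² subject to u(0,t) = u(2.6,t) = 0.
Long-time behavior: u → 0. Heat diffuses out through both boundaries.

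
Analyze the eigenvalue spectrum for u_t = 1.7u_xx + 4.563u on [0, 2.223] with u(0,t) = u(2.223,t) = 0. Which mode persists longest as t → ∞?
Eigenvalues: λₙ = 1.7n²π²/2.223² - 4.563.
First three modes:
  n=1: λ₁ = 1.7π²/2.223² - 4.563 ≈ -1.168
  n=2: λ₂ = 6.8π²/2.223² - 4.563 ≈ 9.018
  n=3: λ₃ = 15.3π²/2.223² - 4.563 ≈ 25.994
Since 1.7π²/2.223² ≈ 3.395 < 4.563, λ₁ < 0.
The n=1 mode grows fastest (−λₙ is largest for n=1) → dominates.
Asymptotic: u ~ c₁ sin(πx/2.223) e^{1.168t} (exponential growth at rate −λ₁ ≈ 1.168).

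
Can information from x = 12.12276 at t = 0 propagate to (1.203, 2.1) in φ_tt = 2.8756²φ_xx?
No. The domain of dependence is [-4.83576, 7.24176], and 12.12276 is outside this interval.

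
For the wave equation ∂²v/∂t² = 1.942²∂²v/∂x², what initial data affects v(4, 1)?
Domain of dependence: [2.058, 5.942]. Signals travel at speed 1.942, so data within |x - 4| ≤ 1.942·1 = 1.942 can reach the point.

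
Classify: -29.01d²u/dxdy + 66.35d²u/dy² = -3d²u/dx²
Rewriting in standard form: 3d²u/dx² - 29.01d²u/dxdy + 66.35d²u/dy² = 0. Hyperbolic (discriminant = 45.3801).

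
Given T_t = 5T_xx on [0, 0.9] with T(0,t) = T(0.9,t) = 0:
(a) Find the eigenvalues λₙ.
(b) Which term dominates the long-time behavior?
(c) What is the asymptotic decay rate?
Eigenvalues: λₙ = 5n²π²/0.9².
First three modes:
  n=1: λ₁ = 5π²/0.9² ≈ 60.923
  n=2: λ₂ = 20π²/0.9² ≈ 243.694 (4× faster decay)
  n=3: λ₃ = 45π²/0.9² ≈ 548.311 (9× faster decay)
As t → ∞, higher modes decay exponentially faster. The n=1 mode dominates: T ~ c₁ sin(πx/0.9) e^{-λ₁t}.
Decay rate: λ₁ = 5π²/0.9² ≈ 60.923.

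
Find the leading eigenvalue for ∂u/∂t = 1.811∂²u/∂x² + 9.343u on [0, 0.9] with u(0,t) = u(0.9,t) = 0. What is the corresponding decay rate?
Eigenvalues: λₙ = 1.811n²π²/0.9² - 9.343.
First three modes:
  n=1: λ₁ = 1.811π²/0.9² - 9.343 ≈ 12.723
  n=2: λ₂ = 7.244π²/0.9² - 9.343 ≈ 78.923
  n=3: λ₃ = 16.299π²/0.9² - 9.343 ≈ 189.255
Since 1.811π²/0.9² ≈ 22.066 > 9.343, all λₙ > 0.
The n=1 mode decays slowest → dominates as t → ∞.
Asymptotic: u ~ c₁ sin(πx/0.9) e^{-λ₁t} with decay rate λ₁ ≈ 12.723.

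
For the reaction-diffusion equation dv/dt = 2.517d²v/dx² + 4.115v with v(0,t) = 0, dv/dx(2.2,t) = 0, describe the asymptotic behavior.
v grows unboundedly. Reaction dominates diffusion (r=4.115 > κπ²/(4L²)≈1.28); solution grows exponentially.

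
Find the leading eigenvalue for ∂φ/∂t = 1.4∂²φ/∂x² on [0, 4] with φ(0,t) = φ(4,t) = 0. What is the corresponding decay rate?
Eigenvalues: λₙ = 1.4n²π²/4².
First three modes:
  n=1: λ₁ = 1.4π²/4² ≈ 0.864
  n=2: λ₂ = 5.6π²/4² ≈ 3.454 (4× faster decay)
  n=3: λ₃ = 12.6π²/4² ≈ 7.772 (9× faster decay)
As t → ∞, higher modes decay exponentially faster. The n=1 mode dominates: φ ~ c₁ sin(πx/4) e^{-λ₁t}.
Decay rate: λ₁ = 1.4π²/4² ≈ 0.864.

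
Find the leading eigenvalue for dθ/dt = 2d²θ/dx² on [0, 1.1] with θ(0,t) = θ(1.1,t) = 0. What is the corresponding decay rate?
Eigenvalues: λₙ = 2n²π²/1.1².
First three modes:
  n=1: λ₁ = 2π²/1.1² ≈ 16.313
  n=2: λ₂ = 8π²/1.1² ≈ 65.254 (4× faster decay)
  n=3: λ₃ = 18π²/1.1² ≈ 146.821 (9× faster decay)
As t → ∞, higher modes decay exponentially faster. The n=1 mode dominates: θ ~ c₁ sin(πx/1.1) e^{-λ₁t}.
Decay rate: λ₁ = 2π²/1.1² ≈ 16.313.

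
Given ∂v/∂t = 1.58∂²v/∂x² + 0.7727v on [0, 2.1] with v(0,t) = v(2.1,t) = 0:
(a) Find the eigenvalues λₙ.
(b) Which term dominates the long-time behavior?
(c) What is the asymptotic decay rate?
Eigenvalues: λₙ = 1.58n²π²/2.1² - 0.7727.
First three modes:
  n=1: λ₁ = 1.58π²/2.1² - 0.7727 ≈ 2.763
  n=2: λ₂ = 6.32π²/2.1² - 0.7727 ≈ 13.371
  n=3: λ₃ = 14.22π²/2.1² - 0.7727 ≈ 31.052
Since 1.58π²/2.1² ≈ 3.536 > 0.7727, all λₙ > 0.
The n=1 mode decays slowest → dominates as t → ∞.
Asymptotic: v ~ c₁ sin(πx/2.1) e^{-λ₁t} with decay rate λ₁ ≈ 2.763.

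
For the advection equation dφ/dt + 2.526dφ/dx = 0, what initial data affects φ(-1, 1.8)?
A single point: x = -5.5468. The characteristic through (-1, 1.8) is x - 2.526t = const, so x = -1 - 2.526·1.8 = -5.5468.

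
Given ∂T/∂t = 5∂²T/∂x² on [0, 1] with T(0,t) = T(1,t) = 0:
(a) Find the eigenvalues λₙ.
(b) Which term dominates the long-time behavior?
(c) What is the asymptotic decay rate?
Eigenvalues: λₙ = 5n²π².
First three modes:
  n=1: λ₁ = 5π² ≈ 49.348
  n=2: λ₂ = 20π² ≈ 197.392 (4× faster decay)
  n=3: λ₃ = 45π² ≈ 444.132 (9× faster decay)
As t → ∞, higher modes decay exponentially faster. The n=1 mode dominates: T ~ c₁ sin(πx) e^{-λ₁t}.
Decay rate: λ₁ = 5π² ≈ 49.348.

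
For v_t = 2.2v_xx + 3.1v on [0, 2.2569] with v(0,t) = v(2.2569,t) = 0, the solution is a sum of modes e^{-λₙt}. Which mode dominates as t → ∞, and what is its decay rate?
Eigenvalues: λₙ = 2.2n²π²/2.2569² - 3.1.
First three modes:
  n=1: λ₁ = 2.2π²/2.2569² - 3.1 ≈ 1.163
  n=2: λ₂ = 8.8π²/2.2569² - 3.1 ≈ 13.951
  n=3: λ₃ = 19.8π²/2.2569² - 3.1 ≈ 35.265
Since 2.2π²/2.2569² ≈ 4.263 > 3.1, all λₙ > 0.
The n=1 mode decays slowest → dominates as t → ∞.
Asymptotic: v ~ c₁ sin(πx/2.2569) e^{-λ₁t} with decay rate λ₁ ≈ 1.163.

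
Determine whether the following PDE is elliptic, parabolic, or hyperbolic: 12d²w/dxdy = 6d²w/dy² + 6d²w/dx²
Rewriting in standard form: -6d²w/dx² + 12d²w/dxdy - 6d²w/dy² = 0. Coefficients: A = -6, B = 12, C = -6. B² - 4AC = 0, which is zero, so the equation is parabolic.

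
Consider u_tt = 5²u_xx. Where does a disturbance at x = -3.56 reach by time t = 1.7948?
Domain of influence: [-12.534, 5.414]. Data at x = -3.56 spreads outward at speed 5.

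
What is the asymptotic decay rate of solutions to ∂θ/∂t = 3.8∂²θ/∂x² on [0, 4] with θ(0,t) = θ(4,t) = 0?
Eigenvalues: λₙ = 3.8n²π²/4².
First three modes:
  n=1: λ₁ = 3.8π²/4² ≈ 2.344
  n=2: λ₂ = 15.2π²/4² ≈ 9.376 (4× faster decay)
  n=3: λ₃ = 34.2π²/4² ≈ 21.096 (9× faster decay)
As t → ∞, higher modes decay exponentially faster. The n=1 mode dominates: θ ~ c₁ sin(πx/4) e^{-λ₁t}.
Decay rate: λ₁ = 3.8π²/4² ≈ 2.344.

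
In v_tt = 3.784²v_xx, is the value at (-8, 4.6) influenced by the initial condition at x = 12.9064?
No. The domain of dependence is [-25.4064, 9.4064], and 12.9064 is outside this interval.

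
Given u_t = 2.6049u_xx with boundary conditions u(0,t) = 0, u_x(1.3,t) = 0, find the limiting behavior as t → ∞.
u → 0. Heat escapes through the Dirichlet boundary.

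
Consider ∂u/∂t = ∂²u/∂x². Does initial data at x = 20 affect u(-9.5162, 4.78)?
Yes, for any finite x. The heat equation has infinite propagation speed, so all initial data affects all points at any t > 0.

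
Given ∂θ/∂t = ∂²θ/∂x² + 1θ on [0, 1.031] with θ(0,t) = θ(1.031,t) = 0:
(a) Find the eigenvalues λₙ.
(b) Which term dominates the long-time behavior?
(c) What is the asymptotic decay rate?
Eigenvalues: λₙ = n²π²/1.031² - 1.
First three modes:
  n=1: λ₁ = π²/1.031² - 1 ≈ 8.285
  n=2: λ₂ = 4π²/1.031² - 1 ≈ 36.14
  n=3: λ₃ = 9π²/1.031² - 1 ≈ 82.565
Since π²/1.031² ≈ 9.285 > 1, all λₙ > 0.
The n=1 mode decays slowest → dominates as t → ∞.
Asymptotic: θ ~ c₁ sin(πx/1.031) e^{-λ₁t} with decay rate λ₁ ≈ 8.285.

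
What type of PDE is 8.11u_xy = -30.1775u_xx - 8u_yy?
Rewriting in standard form: 30.1775u_xx + 8.11u_xy + 8u_yy = 0. With A = 30.1775, B = 8.11, C = 8, the discriminant is -899.9079. This is an elliptic PDE.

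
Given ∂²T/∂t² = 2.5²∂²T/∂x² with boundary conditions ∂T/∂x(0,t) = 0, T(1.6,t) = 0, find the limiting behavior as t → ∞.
T oscillates (no decay). Energy is conserved; the solution oscillates indefinitely as standing waves.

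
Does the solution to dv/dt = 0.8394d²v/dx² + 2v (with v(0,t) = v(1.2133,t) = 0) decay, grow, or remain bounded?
v → 0. Diffusion dominates reaction (r=2 < κπ²/L²≈5.63); solution decays.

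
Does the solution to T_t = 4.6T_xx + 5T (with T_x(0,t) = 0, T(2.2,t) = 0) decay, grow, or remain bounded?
T grows unboundedly. Reaction dominates diffusion (r=5 > κπ²/(4L²)≈2.35); solution grows exponentially.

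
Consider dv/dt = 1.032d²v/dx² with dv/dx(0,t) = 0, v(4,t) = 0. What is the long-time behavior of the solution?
As t → ∞, v → 0. Heat escapes through the Dirichlet boundary.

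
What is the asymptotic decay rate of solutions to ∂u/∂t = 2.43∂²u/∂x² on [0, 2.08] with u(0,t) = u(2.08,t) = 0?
Eigenvalues: λₙ = 2.43n²π²/2.08².
First three modes:
  n=1: λ₁ = 2.43π²/2.08² ≈ 5.543
  n=2: λ₂ = 9.72π²/2.08² ≈ 22.174 (4× faster decay)
  n=3: λ₃ = 21.87π²/2.08² ≈ 49.891 (9× faster decay)
As t → ∞, higher modes decay exponentially faster. The n=1 mode dominates: u ~ c₁ sin(πx/2.08) e^{-λ₁t}.
Decay rate: λ₁ = 2.43π²/2.08² ≈ 5.543.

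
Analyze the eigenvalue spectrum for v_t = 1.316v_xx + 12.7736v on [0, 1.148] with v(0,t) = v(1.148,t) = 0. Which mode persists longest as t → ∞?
Eigenvalues: λₙ = 1.316n²π²/1.148² - 12.7736.
First three modes:
  n=1: λ₁ = 1.316π²/1.148² - 12.7736 ≈ -2.918
  n=2: λ₂ = 5.264π²/1.148² - 12.7736 ≈ 26.648
  n=3: λ₃ = 11.844π²/1.148² - 12.7736 ≈ 75.925
Since 1.316π²/1.148² ≈ 9.855 < 12.7736, λ₁ < 0.
The n=1 mode grows fastest (−λₙ is largest for n=1) → dominates.
Asymptotic: v ~ c₁ sin(πx/1.148) e^{2.918t} (exponential growth at rate −λ₁ ≈ 2.918).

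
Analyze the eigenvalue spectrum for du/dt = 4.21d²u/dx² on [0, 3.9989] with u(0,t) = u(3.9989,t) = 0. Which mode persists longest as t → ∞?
Eigenvalues: λₙ = 4.21n²π²/3.9989².
First three modes:
  n=1: λ₁ = 4.21π²/3.9989² ≈ 2.598
  n=2: λ₂ = 16.84π²/3.9989² ≈ 10.393 (4× faster decay)
  n=3: λ₃ = 37.89π²/3.9989² ≈ 23.385 (9× faster decay)
As t → ∞, higher modes decay exponentially faster. The n=1 mode dominates: u ~ c₁ sin(πx/3.9989) e^{-λ₁t}.
Decay rate: λ₁ = 4.21π²/3.9989² ≈ 2.598.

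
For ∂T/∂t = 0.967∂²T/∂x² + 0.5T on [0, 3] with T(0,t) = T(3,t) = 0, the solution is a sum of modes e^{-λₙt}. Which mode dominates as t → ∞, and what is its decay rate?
Eigenvalues: λₙ = 0.967n²π²/3² - 0.5.
First three modes:
  n=1: λ₁ = 0.967π²/3² - 0.5 ≈ 0.56
  n=2: λ₂ = 3.868π²/3² - 0.5 ≈ 3.742
  n=3: λ₃ = 8.703π²/3² - 0.5 ≈ 9.044
Since 0.967π²/3² ≈ 1.06 > 0.5, all λₙ > 0.
The n=1 mode decays slowest → dominates as t → ∞.
Asymptotic: T ~ c₁ sin(πx/3) e^{-λ₁t} with decay rate λ₁ ≈ 0.56.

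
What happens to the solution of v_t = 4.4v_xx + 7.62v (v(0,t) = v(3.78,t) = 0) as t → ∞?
v grows unboundedly. Reaction dominates diffusion (r=7.62 > κπ²/L²≈3.04); solution grows exponentially.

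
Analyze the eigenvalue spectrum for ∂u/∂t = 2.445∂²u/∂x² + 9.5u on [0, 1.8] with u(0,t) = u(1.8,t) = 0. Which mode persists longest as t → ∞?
Eigenvalues: λₙ = 2.445n²π²/1.8² - 9.5.
First three modes:
  n=1: λ₁ = 2.445π²/1.8² - 9.5 ≈ -2.052
  n=2: λ₂ = 9.78π²/1.8² - 9.5 ≈ 20.292
  n=3: λ₃ = 22.005π²/1.8² - 9.5 ≈ 57.531
Since 2.445π²/1.8² ≈ 7.448 < 9.5, λ₁ < 0.
The n=1 mode grows fastest (−λₙ is largest for n=1) → dominates.
Asymptotic: u ~ c₁ sin(πx/1.8) e^{2.052t} (exponential growth at rate −λ₁ ≈ 2.052).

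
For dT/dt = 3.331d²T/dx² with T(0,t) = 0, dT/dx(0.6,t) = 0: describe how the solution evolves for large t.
T → 0. Heat escapes through the Dirichlet boundary.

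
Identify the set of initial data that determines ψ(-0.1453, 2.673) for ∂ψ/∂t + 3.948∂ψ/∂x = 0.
A single point: x = -10.698304. The characteristic through (-0.1453, 2.673) is x - 3.948t = const, so x = -0.1453 - 3.948·2.673 = -10.698304.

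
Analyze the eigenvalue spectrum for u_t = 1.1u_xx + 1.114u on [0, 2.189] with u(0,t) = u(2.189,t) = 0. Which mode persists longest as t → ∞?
Eigenvalues: λₙ = 1.1n²π²/2.189² - 1.114.
First three modes:
  n=1: λ₁ = 1.1π²/2.189² - 1.114 ≈ 1.152
  n=2: λ₂ = 4.4π²/2.189² - 1.114 ≈ 7.949
  n=3: λ₃ = 9.9π²/2.189² - 1.114 ≈ 19.277
Since 1.1π²/2.189² ≈ 2.266 > 1.114, all λₙ > 0.
The n=1 mode decays slowest → dominates as t → ∞.
Asymptotic: u ~ c₁ sin(πx/2.189) e^{-λ₁t} with decay rate λ₁ ≈ 1.152.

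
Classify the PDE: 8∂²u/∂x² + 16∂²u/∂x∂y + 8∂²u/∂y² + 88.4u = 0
A = 8, B = 16, C = 8. Discriminant B² - 4AC = 0. Since 0 = 0, parabolic.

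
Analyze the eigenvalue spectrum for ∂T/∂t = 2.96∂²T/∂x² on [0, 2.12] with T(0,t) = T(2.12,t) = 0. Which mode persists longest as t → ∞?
Eigenvalues: λₙ = 2.96n²π²/2.12².
First three modes:
  n=1: λ₁ = 2.96π²/2.12² ≈ 6.5
  n=2: λ₂ = 11.84π²/2.12² ≈ 26 (4× faster decay)
  n=3: λ₃ = 26.64π²/2.12² ≈ 58.501 (9× faster decay)
As t → ∞, higher modes decay exponentially faster. The n=1 mode dominates: T ~ c₁ sin(πx/2.12) e^{-λ₁t}.
Decay rate: λ₁ = 2.96π²/2.12² ≈ 6.5.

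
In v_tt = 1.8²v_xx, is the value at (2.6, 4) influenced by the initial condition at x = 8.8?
Yes. The domain of dependence is [-4.6, 9.8], and 8.8 ∈ [-4.6, 9.8].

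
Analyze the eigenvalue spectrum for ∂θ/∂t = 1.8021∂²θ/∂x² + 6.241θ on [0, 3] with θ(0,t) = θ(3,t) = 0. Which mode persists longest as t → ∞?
Eigenvalues: λₙ = 1.8021n²π²/3² - 6.241.
First three modes:
  n=1: λ₁ = 1.8021π²/3² - 6.241 ≈ -4.265
  n=2: λ₂ = 7.2084π²/3² - 6.241 ≈ 1.664
  n=3: λ₃ = 16.2189π²/3² - 6.241 ≈ 11.545
Since 1.8021π²/3² ≈ 1.976 < 6.241, λ₁ < 0.
The n=1 mode grows fastest (−λₙ is largest for n=1) → dominates.
Asymptotic: θ ~ c₁ sin(πx/3) e^{4.265t} (exponential growth at rate −λ₁ ≈ 4.265).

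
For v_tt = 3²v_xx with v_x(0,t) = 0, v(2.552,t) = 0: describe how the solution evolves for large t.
v oscillates (no decay). Energy is conserved; the solution oscillates indefinitely as standing waves.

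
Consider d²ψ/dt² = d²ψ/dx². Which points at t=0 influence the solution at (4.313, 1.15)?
Domain of dependence: [3.163, 5.463]. Signals travel at speed 1, so data within |x - 4.313| ≤ 1·1.15 = 1.15 can reach the point.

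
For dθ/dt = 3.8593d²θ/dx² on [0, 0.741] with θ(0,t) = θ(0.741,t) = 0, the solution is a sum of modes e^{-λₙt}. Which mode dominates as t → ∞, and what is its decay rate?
Eigenvalues: λₙ = 3.8593n²π²/0.741².
First three modes:
  n=1: λ₁ = 3.8593π²/0.741² ≈ 69.37
  n=2: λ₂ = 15.4372π²/0.741² ≈ 277.48 (4× faster decay)
  n=3: λ₃ = 34.7337π²/0.741² ≈ 624.33 (9× faster decay)
As t → ∞, higher modes decay exponentially faster. The n=1 mode dominates: θ ~ c₁ sin(πx/0.741) e^{-λ₁t}.
Decay rate: λ₁ = 3.8593π²/0.741² ≈ 69.37.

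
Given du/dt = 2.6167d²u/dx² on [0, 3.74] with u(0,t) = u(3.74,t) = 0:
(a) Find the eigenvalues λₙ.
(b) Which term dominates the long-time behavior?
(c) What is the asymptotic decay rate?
Eigenvalues: λₙ = 2.6167n²π²/3.74².
First three modes:
  n=1: λ₁ = 2.6167π²/3.74² ≈ 1.846
  n=2: λ₂ = 10.4668π²/3.74² ≈ 7.385 (4× faster decay)
  n=3: λ₃ = 23.5503π²/3.74² ≈ 16.617 (9× faster decay)
As t → ∞, higher modes decay exponentially faster. The n=1 mode dominates: u ~ c₁ sin(πx/3.74) e^{-λ₁t}.
Decay rate: λ₁ = 2.6167π²/3.74² ≈ 1.846.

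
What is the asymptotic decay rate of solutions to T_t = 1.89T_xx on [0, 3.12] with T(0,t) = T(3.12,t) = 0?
Eigenvalues: λₙ = 1.89n²π²/3.12².
First three modes:
  n=1: λ₁ = 1.89π²/3.12² ≈ 1.916
  n=2: λ₂ = 7.56π²/3.12² ≈ 7.665 (4× faster decay)
  n=3: λ₃ = 17.01π²/3.12² ≈ 17.246 (9× faster decay)
As t → ∞, higher modes decay exponentially faster. The n=1 mode dominates: T ~ c₁ sin(πx/3.12) e^{-λ₁t}.
Decay rate: λ₁ = 1.89π²/3.12² ≈ 1.916.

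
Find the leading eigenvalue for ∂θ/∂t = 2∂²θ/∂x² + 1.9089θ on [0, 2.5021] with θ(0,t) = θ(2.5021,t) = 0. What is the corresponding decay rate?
Eigenvalues: λₙ = 2n²π²/2.5021² - 1.9089.
First three modes:
  n=1: λ₁ = 2π²/2.5021² - 1.9089 ≈ 1.244
  n=2: λ₂ = 8π²/2.5021² - 1.9089 ≈ 10.703
  n=3: λ₃ = 18π²/2.5021² - 1.9089 ≈ 26.468
Since 2π²/2.5021² ≈ 3.153 > 1.9089, all λₙ > 0.
The n=1 mode decays slowest → dominates as t → ∞.
Asymptotic: θ ~ c₁ sin(πx/2.5021) e^{-λ₁t} with decay rate λ₁ ≈ 1.244.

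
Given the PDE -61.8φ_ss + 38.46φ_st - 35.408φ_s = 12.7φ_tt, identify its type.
Rewriting in standard form: -61.8φ_ss + 38.46φ_st - 12.7φ_tt - 35.408φ_s = 0. The second-order coefficients are A = -61.8, B = 38.46, C = -12.7. Since B² - 4AC = -1660.2684 < 0, this is an elliptic PDE.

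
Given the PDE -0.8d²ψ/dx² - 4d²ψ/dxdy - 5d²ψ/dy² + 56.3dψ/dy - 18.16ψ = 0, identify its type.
The second-order coefficients are A = -0.8, B = -4, C = -5. Since B² - 4AC = 0 = 0, this is a parabolic PDE.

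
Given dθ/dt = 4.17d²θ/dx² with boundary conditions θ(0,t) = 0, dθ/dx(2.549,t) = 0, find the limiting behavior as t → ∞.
θ → 0. Heat escapes through the Dirichlet boundary.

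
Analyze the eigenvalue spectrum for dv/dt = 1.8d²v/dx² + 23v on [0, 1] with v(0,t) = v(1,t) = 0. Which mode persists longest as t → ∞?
Eigenvalues: λₙ = 1.8n²π²/1² - 23.
First three modes:
  n=1: λ₁ = 1.8π² - 23 ≈ -5.235
  n=2: λ₂ = 7.2π² - 23 ≈ 48.061
  n=3: λ₃ = 16.2π² - 23 ≈ 136.888
Since 1.8π² ≈ 17.765 < 23, λ₁ < 0.
The n=1 mode grows fastest (−λₙ is largest for n=1) → dominates.
Asymptotic: v ~ c₁ sin(πx/1) e^{5.235t} (exponential growth at rate −λ₁ ≈ 5.235).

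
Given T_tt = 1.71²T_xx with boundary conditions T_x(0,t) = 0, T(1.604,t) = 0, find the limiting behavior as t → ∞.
T oscillates (no decay). Energy is conserved; the solution oscillates indefinitely as standing waves.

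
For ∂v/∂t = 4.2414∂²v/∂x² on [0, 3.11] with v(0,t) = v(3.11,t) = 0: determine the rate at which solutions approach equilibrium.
Eigenvalues: λₙ = 4.2414n²π²/3.11².
First three modes:
  n=1: λ₁ = 4.2414π²/3.11² ≈ 4.328
  n=2: λ₂ = 16.9656π²/3.11² ≈ 17.312 (4× faster decay)
  n=3: λ₃ = 38.1726π²/3.11² ≈ 38.952 (9× faster decay)
As t → ∞, higher modes decay exponentially faster. The n=1 mode dominates: v ~ c₁ sin(πx/3.11) e^{-λ₁t}.
Decay rate: λ₁ = 4.2414π²/3.11² ≈ 4.328.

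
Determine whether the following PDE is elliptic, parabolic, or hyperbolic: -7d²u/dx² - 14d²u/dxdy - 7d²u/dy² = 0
Coefficients: A = -7, B = -14, C = -7. B² - 4AC = 0, which is zero, so the equation is parabolic.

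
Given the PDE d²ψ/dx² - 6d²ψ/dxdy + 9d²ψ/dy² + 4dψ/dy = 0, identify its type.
The second-order coefficients are A = 1, B = -6, C = 9. Since B² - 4AC = 0 = 0, this is a parabolic PDE.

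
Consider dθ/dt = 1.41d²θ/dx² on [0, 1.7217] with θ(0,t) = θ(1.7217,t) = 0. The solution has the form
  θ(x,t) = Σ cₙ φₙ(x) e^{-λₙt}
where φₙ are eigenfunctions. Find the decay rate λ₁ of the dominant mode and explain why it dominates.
Eigenvalues: λₙ = 1.41n²π²/1.7217².
First three modes:
  n=1: λ₁ = 1.41π²/1.7217² ≈ 4.695
  n=2: λ₂ = 5.64π²/1.7217² ≈ 18.779 (4× faster decay)
  n=3: λ₃ = 12.69π²/1.7217² ≈ 42.252 (9× faster decay)
As t → ∞, higher modes decay exponentially faster. The n=1 mode dominates: θ ~ c₁ sin(πx/1.7217) e^{-λ₁t}.
Decay rate: λ₁ = 1.41π²/1.7217² ≈ 4.695.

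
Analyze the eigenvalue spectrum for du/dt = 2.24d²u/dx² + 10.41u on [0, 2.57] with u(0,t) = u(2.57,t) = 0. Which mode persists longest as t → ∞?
Eigenvalues: λₙ = 2.24n²π²/2.57² - 10.41.
First three modes:
  n=1: λ₁ = 2.24π²/2.57² - 10.41 ≈ -7.063
  n=2: λ₂ = 8.96π²/2.57² - 10.41 ≈ 2.979
  n=3: λ₃ = 20.16π²/2.57² - 10.41 ≈ 19.715
Since 2.24π²/2.57² ≈ 3.347 < 10.41, λ₁ < 0.
The n=1 mode grows fastest (−λₙ is largest for n=1) → dominates.
Asymptotic: u ~ c₁ sin(πx/2.57) e^{7.063t} (exponential growth at rate −λ₁ ≈ 7.063).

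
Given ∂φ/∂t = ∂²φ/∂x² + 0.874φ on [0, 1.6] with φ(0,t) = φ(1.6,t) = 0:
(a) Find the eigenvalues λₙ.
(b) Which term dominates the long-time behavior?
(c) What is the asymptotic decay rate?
Eigenvalues: λₙ = n²π²/1.6² - 0.874.
First three modes:
  n=1: λ₁ = π²/1.6² - 0.874 ≈ 2.981
  n=2: λ₂ = 4π²/1.6² - 0.874 ≈ 14.547
  n=3: λ₃ = 9π²/1.6² - 0.874 ≈ 33.824
Since π²/1.6² ≈ 3.855 > 0.874, all λₙ > 0.
The n=1 mode decays slowest → dominates as t → ∞.
Asymptotic: φ ~ c₁ sin(πx/1.6) e^{-λ₁t} with decay rate λ₁ ≈ 2.981.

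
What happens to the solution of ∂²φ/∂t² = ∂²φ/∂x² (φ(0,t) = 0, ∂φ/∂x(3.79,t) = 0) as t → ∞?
φ oscillates (no decay). Energy is conserved; the solution oscillates indefinitely as standing waves.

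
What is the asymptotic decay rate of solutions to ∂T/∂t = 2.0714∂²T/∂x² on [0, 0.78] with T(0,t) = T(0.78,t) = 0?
Eigenvalues: λₙ = 2.0714n²π²/0.78².
First three modes:
  n=1: λ₁ = 2.0714π²/0.78² ≈ 33.603
  n=2: λ₂ = 8.2856π²/0.78² ≈ 134.411 (4× faster decay)
  n=3: λ₃ = 18.6426π²/0.78² ≈ 302.425 (9× faster decay)
As t → ∞, higher modes decay exponentially faster. The n=1 mode dominates: T ~ c₁ sin(πx/0.78) e^{-λ₁t}.
Decay rate: λ₁ = 2.0714π²/0.78² ≈ 33.603.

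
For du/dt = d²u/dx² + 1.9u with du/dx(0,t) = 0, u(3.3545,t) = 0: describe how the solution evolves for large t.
u grows unboundedly. Reaction dominates diffusion (r=1.9 > κπ²/(4L²)≈0.22); solution grows exponentially.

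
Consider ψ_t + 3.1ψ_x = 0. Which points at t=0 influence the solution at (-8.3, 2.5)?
A single point: x = -16.05. The characteristic through (-8.3, 2.5) is x - 3.1t = const, so x = -8.3 - 3.1·2.5 = -16.05.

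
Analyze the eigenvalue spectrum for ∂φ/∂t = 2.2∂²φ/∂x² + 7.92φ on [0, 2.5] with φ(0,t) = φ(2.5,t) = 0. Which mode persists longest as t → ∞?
Eigenvalues: λₙ = 2.2n²π²/2.5² - 7.92.
First three modes:
  n=1: λ₁ = 2.2π²/2.5² - 7.92 ≈ -4.446
  n=2: λ₂ = 8.8π²/2.5² - 7.92 ≈ 5.976
  n=3: λ₃ = 19.8π²/2.5² - 7.92 ≈ 23.347
Since 2.2π²/2.5² ≈ 3.474 < 7.92, λ₁ < 0.
The n=1 mode grows fastest (−λₙ is largest for n=1) → dominates.
Asymptotic: φ ~ c₁ sin(πx/2.5) e^{4.446t} (exponential growth at rate −λ₁ ≈ 4.446).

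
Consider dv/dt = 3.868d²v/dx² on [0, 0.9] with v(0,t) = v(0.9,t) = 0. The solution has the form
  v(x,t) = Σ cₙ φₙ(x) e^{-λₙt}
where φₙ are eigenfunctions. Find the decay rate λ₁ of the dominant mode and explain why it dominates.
Eigenvalues: λₙ = 3.868n²π²/0.9².
First three modes:
  n=1: λ₁ = 3.868π²/0.9² ≈ 47.13
  n=2: λ₂ = 15.472π²/0.9² ≈ 188.522 (4× faster decay)
  n=3: λ₃ = 34.812π²/0.9² ≈ 424.174 (9× faster decay)
As t → ∞, higher modes decay exponentially faster. The n=1 mode dominates: v ~ c₁ sin(πx/0.9) e^{-λ₁t}.
Decay rate: λ₁ = 3.868π²/0.9² ≈ 47.13.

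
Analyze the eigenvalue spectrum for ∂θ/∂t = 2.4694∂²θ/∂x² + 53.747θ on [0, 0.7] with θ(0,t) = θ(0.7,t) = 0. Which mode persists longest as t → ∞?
Eigenvalues: λₙ = 2.4694n²π²/0.7² - 53.747.
First three modes:
  n=1: λ₁ = 2.4694π²/0.7² - 53.747 ≈ -4.008
  n=2: λ₂ = 9.8776π²/0.7² - 53.747 ≈ 145.208
  n=3: λ₃ = 22.2246π²/0.7² - 53.747 ≈ 393.902
Since 2.4694π²/0.7² ≈ 49.739 < 53.747, λ₁ < 0.
The n=1 mode grows fastest (−λₙ is largest for n=1) → dominates.
Asymptotic: θ ~ c₁ sin(πx/0.7) e^{4.008t} (exponential growth at rate −λ₁ ≈ 4.008).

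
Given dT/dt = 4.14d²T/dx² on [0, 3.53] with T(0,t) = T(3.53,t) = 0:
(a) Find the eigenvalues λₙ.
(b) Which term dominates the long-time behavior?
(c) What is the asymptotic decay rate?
Eigenvalues: λₙ = 4.14n²π²/3.53².
First three modes:
  n=1: λ₁ = 4.14π²/3.53² ≈ 3.279
  n=2: λ₂ = 16.56π²/3.53² ≈ 13.116 (4× faster decay)
  n=3: λ₃ = 37.26π²/3.53² ≈ 29.512 (9× faster decay)
As t → ∞, higher modes decay exponentially faster. The n=1 mode dominates: T ~ c₁ sin(πx/3.53) e^{-λ₁t}.
Decay rate: λ₁ = 4.14π²/3.53² ≈ 3.279.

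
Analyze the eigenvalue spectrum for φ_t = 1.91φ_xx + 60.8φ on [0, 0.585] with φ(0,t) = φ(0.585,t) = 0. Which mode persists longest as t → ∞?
Eigenvalues: λₙ = 1.91n²π²/0.585² - 60.8.
First three modes:
  n=1: λ₁ = 1.91π²/0.585² - 60.8 ≈ -5.717
  n=2: λ₂ = 7.64π²/0.585² - 60.8 ≈ 159.534
  n=3: λ₃ = 17.19π²/0.585² - 60.8 ≈ 434.951
Since 1.91π²/0.585² ≈ 55.083 < 60.8, λ₁ < 0.
The n=1 mode grows fastest (−λₙ is largest for n=1) → dominates.
Asymptotic: φ ~ c₁ sin(πx/0.585) e^{5.717t} (exponential growth at rate −λ₁ ≈ 5.717).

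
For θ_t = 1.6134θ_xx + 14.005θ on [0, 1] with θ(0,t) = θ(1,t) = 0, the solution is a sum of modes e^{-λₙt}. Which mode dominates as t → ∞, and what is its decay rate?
Eigenvalues: λₙ = 1.6134n²π²/1² - 14.005.
First three modes:
  n=1: λ₁ = 1.6134π² - 14.005 ≈ 1.919
  n=2: λ₂ = 6.4536π² - 14.005 ≈ 49.689
  n=3: λ₃ = 14.5206π² - 14.005 ≈ 129.308
Since 1.6134π² ≈ 15.924 > 14.005, all λₙ > 0.
The n=1 mode decays slowest → dominates as t → ∞.
Asymptotic: θ ~ c₁ sin(πx/1) e^{-λ₁t} with decay rate λ₁ ≈ 1.919.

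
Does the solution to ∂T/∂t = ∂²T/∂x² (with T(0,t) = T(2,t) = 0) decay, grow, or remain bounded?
T → 0. Heat diffuses out through both boundaries.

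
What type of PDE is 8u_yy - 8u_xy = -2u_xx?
Rewriting in standard form: 2u_xx - 8u_xy + 8u_yy = 0. With A = 2, B = -8, C = 8, the discriminant is 0. This is a parabolic PDE.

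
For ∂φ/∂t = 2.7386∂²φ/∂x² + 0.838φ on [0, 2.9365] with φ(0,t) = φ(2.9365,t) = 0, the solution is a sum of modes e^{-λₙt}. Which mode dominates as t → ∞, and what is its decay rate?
Eigenvalues: λₙ = 2.7386n²π²/2.9365² - 0.838.
First three modes:
  n=1: λ₁ = 2.7386π²/2.9365² - 0.838 ≈ 2.297
  n=2: λ₂ = 10.9544π²/2.9365² - 0.838 ≈ 11.7
  n=3: λ₃ = 24.6474π²/2.9365² - 0.838 ≈ 27.373
Since 2.7386π²/2.9365² ≈ 3.135 > 0.838, all λₙ > 0.
The n=1 mode decays slowest → dominates as t → ∞.
Asymptotic: φ ~ c₁ sin(πx/2.9365) e^{-λ₁t} with decay rate λ₁ ≈ 2.297.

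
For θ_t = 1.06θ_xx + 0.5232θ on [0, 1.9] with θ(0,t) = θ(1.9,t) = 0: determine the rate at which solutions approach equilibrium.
Eigenvalues: λₙ = 1.06n²π²/1.9² - 0.5232.
First three modes:
  n=1: λ₁ = 1.06π²/1.9² - 0.5232 ≈ 2.375
  n=2: λ₂ = 4.24π²/1.9² - 0.5232 ≈ 11.069
  n=3: λ₃ = 9.54π²/1.9² - 0.5232 ≈ 25.559
Since 1.06π²/1.9² ≈ 2.898 > 0.5232, all λₙ > 0.
The n=1 mode decays slowest → dominates as t → ∞.
Asymptotic: θ ~ c₁ sin(πx/1.9) e^{-λ₁t} with decay rate λ₁ ≈ 2.375.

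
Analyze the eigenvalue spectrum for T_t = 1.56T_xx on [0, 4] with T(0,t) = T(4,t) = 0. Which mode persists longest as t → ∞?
Eigenvalues: λₙ = 1.56n²π²/4².
First three modes:
  n=1: λ₁ = 1.56π²/4² ≈ 0.962
  n=2: λ₂ = 6.24π²/4² ≈ 3.849 (4× faster decay)
  n=3: λ₃ = 14.04π²/4² ≈ 8.661 (9× faster decay)
As t → ∞, higher modes decay exponentially faster. The n=1 mode dominates: T ~ c₁ sin(πx/4) e^{-λ₁t}.
Decay rate: λ₁ = 1.56π²/4² ≈ 0.962.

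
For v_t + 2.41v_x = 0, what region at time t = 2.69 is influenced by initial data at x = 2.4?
At x = 8.8829. The characteristic carries data from (2.4, 0) to (8.8829, 2.69).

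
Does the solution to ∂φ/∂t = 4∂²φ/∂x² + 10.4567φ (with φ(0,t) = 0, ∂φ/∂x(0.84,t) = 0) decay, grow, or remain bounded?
φ → 0. Diffusion dominates reaction (r=10.4567 < κπ²/(4L²)≈13.99); solution decays.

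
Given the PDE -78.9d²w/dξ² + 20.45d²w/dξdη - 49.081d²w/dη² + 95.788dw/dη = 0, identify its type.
The second-order coefficients are A = -78.9, B = 20.45, C = -49.081. Since B² - 4AC = -15071.7611 < 0, this is an elliptic PDE.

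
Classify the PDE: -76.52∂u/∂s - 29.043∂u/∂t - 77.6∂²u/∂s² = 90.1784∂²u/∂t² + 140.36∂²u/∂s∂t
Rewriting in standard form: -77.6∂²u/∂s² - 140.36∂²u/∂s∂t - 90.1784∂²u/∂t² - 76.52∂u/∂s - 29.043∂u/∂t = 0. A = -77.6, B = -140.36, C = -90.1784. Discriminant B² - 4AC = -8290.44576. Since -8290.44576 < 0, elliptic.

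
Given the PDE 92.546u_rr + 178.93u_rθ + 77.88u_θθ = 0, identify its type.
The second-order coefficients are A = 92.546, B = 178.93, C = 77.88. Since B² - 4AC = 3186.01498 > 0, this is a hyperbolic PDE.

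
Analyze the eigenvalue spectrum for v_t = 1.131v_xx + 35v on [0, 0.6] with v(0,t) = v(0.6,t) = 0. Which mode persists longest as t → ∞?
Eigenvalues: λₙ = 1.131n²π²/0.6² - 35.
First three modes:
  n=1: λ₁ = 1.131π²/0.6² - 35 ≈ -3.993
  n=2: λ₂ = 4.524π²/0.6² - 35 ≈ 89.028
  n=3: λ₃ = 10.179π²/0.6² - 35 ≈ 244.063
Since 1.131π²/0.6² ≈ 31.007 < 35, λ₁ < 0.
The n=1 mode grows fastest (−λₙ is largest for n=1) → dominates.
Asymptotic: v ~ c₁ sin(πx/0.6) e^{3.993t} (exponential growth at rate −λ₁ ≈ 3.993).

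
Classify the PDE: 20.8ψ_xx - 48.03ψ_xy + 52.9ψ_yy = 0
A = 20.8, B = -48.03, C = 52.9. Discriminant B² - 4AC = -2094.3991. Since -2094.3991 < 0, elliptic.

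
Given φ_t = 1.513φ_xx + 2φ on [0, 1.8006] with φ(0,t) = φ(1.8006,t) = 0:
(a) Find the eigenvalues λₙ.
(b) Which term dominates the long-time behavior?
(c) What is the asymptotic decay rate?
Eigenvalues: λₙ = 1.513n²π²/1.8006² - 2.
First three modes:
  n=1: λ₁ = 1.513π²/1.8006² - 2 ≈ 2.606
  n=2: λ₂ = 6.052π²/1.8006² - 2 ≈ 16.423
  n=3: λ₃ = 13.617π²/1.8006² - 2 ≈ 39.452
Since 1.513π²/1.8006² ≈ 4.606 > 2, all λₙ > 0.
The n=1 mode decays slowest → dominates as t → ∞.
Asymptotic: φ ~ c₁ sin(πx/1.8006) e^{-λ₁t} with decay rate λ₁ ≈ 2.606.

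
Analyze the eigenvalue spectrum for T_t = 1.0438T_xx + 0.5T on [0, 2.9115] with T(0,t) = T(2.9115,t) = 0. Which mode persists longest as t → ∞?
Eigenvalues: λₙ = 1.0438n²π²/2.9115² - 0.5.
First three modes:
  n=1: λ₁ = 1.0438π²/2.9115² - 0.5 ≈ 0.715
  n=2: λ₂ = 4.1752π²/2.9115² - 0.5 ≈ 4.361
  n=3: λ₃ = 9.3942π²/2.9115² - 0.5 ≈ 10.438
Since 1.0438π²/2.9115² ≈ 1.215 > 0.5, all λₙ > 0.
The n=1 mode decays slowest → dominates as t → ∞.
Asymptotic: T ~ c₁ sin(πx/2.9115) e^{-λ₁t} with decay rate λ₁ ≈ 0.715.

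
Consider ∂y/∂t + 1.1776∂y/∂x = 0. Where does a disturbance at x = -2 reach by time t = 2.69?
At x = 1.167744. The characteristic carries data from (-2, 0) to (1.167744, 2.69).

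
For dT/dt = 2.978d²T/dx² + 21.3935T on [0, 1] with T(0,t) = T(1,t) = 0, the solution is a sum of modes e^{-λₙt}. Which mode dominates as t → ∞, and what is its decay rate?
Eigenvalues: λₙ = 2.978n²π²/1² - 21.3935.
First three modes:
  n=1: λ₁ = 2.978π² - 21.3935 ≈ 7.998
  n=2: λ₂ = 11.912π² - 21.3935 ≈ 96.173
  n=3: λ₃ = 26.802π² - 21.3935 ≈ 243.132
Since 2.978π² ≈ 29.392 > 21.3935, all λₙ > 0.
The n=1 mode decays slowest → dominates as t → ∞.
Asymptotic: T ~ c₁ sin(πx/1) e^{-λ₁t} with decay rate λ₁ ≈ 7.998.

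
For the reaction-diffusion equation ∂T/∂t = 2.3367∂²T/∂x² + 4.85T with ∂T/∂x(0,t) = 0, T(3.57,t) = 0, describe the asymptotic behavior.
T grows unboundedly. Reaction dominates diffusion (r=4.85 > κπ²/(4L²)≈0.45); solution grows exponentially.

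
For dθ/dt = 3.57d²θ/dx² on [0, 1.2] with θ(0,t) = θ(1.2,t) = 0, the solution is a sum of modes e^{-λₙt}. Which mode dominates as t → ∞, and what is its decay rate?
Eigenvalues: λₙ = 3.57n²π²/1.2².
First three modes:
  n=1: λ₁ = 3.57π²/1.2² ≈ 24.468
  n=2: λ₂ = 14.28π²/1.2² ≈ 97.874 (4× faster decay)
  n=3: λ₃ = 32.13π²/1.2² ≈ 220.216 (9× faster decay)
As t → ∞, higher modes decay exponentially faster. The n=1 mode dominates: θ ~ c₁ sin(πx/1.2) e^{-λ₁t}.
Decay rate: λ₁ = 3.57π²/1.2² ≈ 24.468.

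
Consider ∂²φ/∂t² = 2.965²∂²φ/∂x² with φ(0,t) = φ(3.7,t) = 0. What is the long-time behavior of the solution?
As t → ∞, φ oscillates (no decay). Energy is conserved; the solution oscillates indefinitely as standing waves.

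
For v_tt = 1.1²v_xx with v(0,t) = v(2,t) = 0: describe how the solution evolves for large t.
v oscillates (no decay). Energy is conserved; the solution oscillates indefinitely as standing waves.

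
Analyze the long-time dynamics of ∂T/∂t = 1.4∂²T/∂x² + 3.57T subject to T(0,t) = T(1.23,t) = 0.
Long-time behavior: T → 0. Diffusion dominates reaction (r=3.57 < κπ²/L²≈9.13); solution decays.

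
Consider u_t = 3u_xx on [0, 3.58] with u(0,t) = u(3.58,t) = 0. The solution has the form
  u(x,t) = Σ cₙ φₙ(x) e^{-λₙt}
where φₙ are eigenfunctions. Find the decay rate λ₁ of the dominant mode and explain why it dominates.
Eigenvalues: λₙ = 3n²π²/3.58².
First three modes:
  n=1: λ₁ = 3π²/3.58² ≈ 2.31
  n=2: λ₂ = 12π²/3.58² ≈ 9.241 (4× faster decay)
  n=3: λ₃ = 27π²/3.58² ≈ 20.792 (9× faster decay)
As t → ∞, higher modes decay exponentially faster. The n=1 mode dominates: u ~ c₁ sin(πx/3.58) e^{-λ₁t}.
Decay rate: λ₁ = 3π²/3.58² ≈ 2.31.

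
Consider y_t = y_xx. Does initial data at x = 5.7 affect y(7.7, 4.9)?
Yes, for any finite x. The heat equation has infinite propagation speed, so all initial data affects all points at any t > 0.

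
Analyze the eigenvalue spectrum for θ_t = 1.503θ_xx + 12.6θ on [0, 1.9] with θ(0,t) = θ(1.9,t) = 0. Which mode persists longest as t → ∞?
Eigenvalues: λₙ = 1.503n²π²/1.9² - 12.6.
First three modes:
  n=1: λ₁ = 1.503π²/1.9² - 12.6 ≈ -8.491
  n=2: λ₂ = 6.012π²/1.9² - 12.6 ≈ 3.837
  n=3: λ₃ = 13.527π²/1.9² - 12.6 ≈ 24.382
Since 1.503π²/1.9² ≈ 4.109 < 12.6, λ₁ < 0.
The n=1 mode grows fastest (−λₙ is largest for n=1) → dominates.
Asymptotic: θ ~ c₁ sin(πx/1.9) e^{8.491t} (exponential growth at rate −λ₁ ≈ 8.491).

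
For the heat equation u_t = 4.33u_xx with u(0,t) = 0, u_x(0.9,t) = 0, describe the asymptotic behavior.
u → 0. Heat escapes through the Dirichlet boundary.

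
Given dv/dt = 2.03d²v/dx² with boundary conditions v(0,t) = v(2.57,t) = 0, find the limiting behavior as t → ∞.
v → 0. Heat diffuses out through both boundaries.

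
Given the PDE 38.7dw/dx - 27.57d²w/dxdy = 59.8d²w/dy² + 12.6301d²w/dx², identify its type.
Rewriting in standard form: -12.6301d²w/dx² - 27.57d²w/dxdy - 59.8d²w/dy² + 38.7dw/dx = 0. The second-order coefficients are A = -12.6301, B = -27.57, C = -59.8. Since B² - 4AC = -2261.01502 < 0, this is an elliptic PDE.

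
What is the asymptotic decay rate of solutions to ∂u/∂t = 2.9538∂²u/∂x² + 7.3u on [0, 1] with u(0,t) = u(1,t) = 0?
Eigenvalues: λₙ = 2.9538n²π²/1² - 7.3.
First three modes:
  n=1: λ₁ = 2.9538π² - 7.3 ≈ 21.853
  n=2: λ₂ = 11.8152π² - 7.3 ≈ 109.311
  n=3: λ₃ = 26.5842π² - 7.3 ≈ 255.076
Since 2.9538π² ≈ 29.153 > 7.3, all λₙ > 0.
The n=1 mode decays slowest → dominates as t → ∞.
Asymptotic: u ~ c₁ sin(πx/1) e^{-λ₁t} with decay rate λ₁ ≈ 21.853.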